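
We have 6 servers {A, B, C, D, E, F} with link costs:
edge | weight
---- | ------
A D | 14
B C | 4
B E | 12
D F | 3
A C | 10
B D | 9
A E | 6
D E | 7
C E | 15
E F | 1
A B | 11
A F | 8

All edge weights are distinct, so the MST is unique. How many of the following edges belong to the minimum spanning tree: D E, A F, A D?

Kruskal's algorithm — process edges by increasing weight (ties by edge label):
E F (1): add. Components now {A} {B} {C} {D} {E,F}
D F (3): add. Components now {A} {B} {C} {D,E,F}
B C (4): add. Components now {A} {B,C} {D,E,F}
A E (6): add. Components now {A,D,E,F} {B,C}
D E (7): skip — D and E already connected.
A F (8): skip — A and F already connected.
B D (9): add. Components now {A,B,C,D,E,F}
MST edge set: {E F, D F, B C, A E, B D}.
Of the listed edges, {} are in the MST → 0.

0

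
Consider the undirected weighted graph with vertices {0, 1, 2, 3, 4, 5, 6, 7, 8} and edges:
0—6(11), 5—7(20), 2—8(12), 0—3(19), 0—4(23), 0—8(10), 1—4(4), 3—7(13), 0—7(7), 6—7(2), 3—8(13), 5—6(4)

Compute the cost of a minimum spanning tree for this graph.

75

Prim's algorithm from 5:
Step 1: cheapest edge leaving the tree is 5—6 (4); add 6.
Step 2: cheapest edge leaving the tree is 6—7 (2); add 7.
Step 3: cheapest edge leaving the tree is 0—7 (7); add 0.
Step 4: cheapest edge leaving the tree is 0—8 (10); add 8.
Step 5: cheapest edge leaving the tree is 2—8 (12); add 2.
Step 6: cheapest edge leaving the tree is 3—7 (13); add 3.
Step 7: cheapest edge leaving the tree is 0—4 (23); add 4.
Step 8: cheapest edge leaving the tree is 1—4 (4); add 1.
MST edges: 5—6, 6—7, 0—7, 0—8, 2—8, 3—7, 0—4, 1—4; total weight 4+2+7+10+12+13+23+4 = 75.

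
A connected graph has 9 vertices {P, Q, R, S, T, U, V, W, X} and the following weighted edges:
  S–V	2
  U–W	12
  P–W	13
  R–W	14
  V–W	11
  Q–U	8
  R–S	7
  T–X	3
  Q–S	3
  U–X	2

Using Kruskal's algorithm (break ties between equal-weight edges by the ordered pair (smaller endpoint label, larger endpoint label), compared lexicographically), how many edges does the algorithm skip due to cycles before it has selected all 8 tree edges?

Kruskal's algorithm — process edges by increasing weight (ties by edge label):
S–V (2): add — endpoints in different components.
U–X (2): add — endpoints in different components.
Q–S (3): add — endpoints in different components.
T–X (3): add — endpoints in different components.
R–S (7): add — endpoints in different components.
Q–U (8): add — endpoints in different components.
V–W (11): add — endpoints in different components.
U–W (12): skip — W and U already connected.
P–W (13): add — endpoints in different components.
Edges rejected before the tree was complete: 1.

1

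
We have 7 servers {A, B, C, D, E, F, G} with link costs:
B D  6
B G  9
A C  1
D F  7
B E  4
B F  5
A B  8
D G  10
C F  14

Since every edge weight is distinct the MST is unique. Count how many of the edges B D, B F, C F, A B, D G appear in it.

3

Sort edges by weight, then run Kruskal:
A C (1): add. Components now {A,C} {B} {D} {E} {F} {G}
B E (4): add. Components now {A,C} {B,E} {D} {F} {G}
B F (5): add. Components now {A,C} {B,E,F} {D} {G}
B D (6): add. Components now {A,C} {B,D,E,F} {G}
D F (7): skip — D and F already connected.
A B (8): add. Components now {A,B,C,D,E,F} {G}
B G (9): add. Components now {A,B,C,D,E,F,G}
MST edge set: {A C, B E, B F, B D, A B, B G}.
Of the listed edges, {B D, B F, A B} are in the MST → 3.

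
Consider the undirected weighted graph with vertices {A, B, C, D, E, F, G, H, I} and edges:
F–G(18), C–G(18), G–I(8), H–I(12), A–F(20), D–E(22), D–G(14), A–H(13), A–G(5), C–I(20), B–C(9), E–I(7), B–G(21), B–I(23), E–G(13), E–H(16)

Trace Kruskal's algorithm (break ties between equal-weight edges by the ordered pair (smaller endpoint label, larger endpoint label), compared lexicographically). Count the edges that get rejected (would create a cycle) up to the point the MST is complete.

3

Sort edges by weight, then run Kruskal:
A–G (5): add — endpoints in different components.
E–I (7): add — endpoints in different components.
G–I (8): add — endpoints in different components.
B–C (9): add — endpoints in different components.
H–I (12): add — endpoints in different components.
A–H (13): skip — A and H already connected.
E–G (13): skip — E and G already connected.
D–G (14): add — endpoints in different components.
E–H (16): skip — E and H already connected.
C–G (18): add — endpoints in different components.
F–G (18): add — endpoints in different components.
Edges rejected before the tree was complete: 3.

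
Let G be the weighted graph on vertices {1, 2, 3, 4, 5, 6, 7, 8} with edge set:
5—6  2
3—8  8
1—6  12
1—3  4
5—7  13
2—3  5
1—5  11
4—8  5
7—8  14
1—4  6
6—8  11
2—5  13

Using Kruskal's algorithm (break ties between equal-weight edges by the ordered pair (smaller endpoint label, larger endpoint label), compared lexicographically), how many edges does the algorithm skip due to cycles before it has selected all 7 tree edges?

Sort edges by weight, then run Kruskal:
5—6 (2): add — endpoints in different components.
1—3 (4): add — endpoints in different components.
2—3 (5): add — endpoints in different components.
4—8 (5): add — endpoints in different components.
1—4 (6): add — endpoints in different components.
3—8 (8): skip — 3 and 8 already connected.
1—5 (11): add — endpoints in different components.
6—8 (11): skip — 6 and 8 already connected.
1—6 (12): skip — 1 and 6 already connected.
2—5 (13): skip — 2 and 5 already connected.
5—7 (13): add — endpoints in different components.
Edges rejected before the tree was complete: 4.

4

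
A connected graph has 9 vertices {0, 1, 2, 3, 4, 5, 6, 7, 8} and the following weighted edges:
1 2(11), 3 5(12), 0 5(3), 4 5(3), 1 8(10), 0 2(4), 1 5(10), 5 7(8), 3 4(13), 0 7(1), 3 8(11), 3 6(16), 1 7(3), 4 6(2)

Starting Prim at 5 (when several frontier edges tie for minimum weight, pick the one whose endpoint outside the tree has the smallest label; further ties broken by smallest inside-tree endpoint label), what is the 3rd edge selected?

Grow the tree from 5 using Prim:
Step 1: frontier [0 5 3, 4 5 3, 5 7 8, 1 5 10, 3 5 12] → take 0 5 (3); add 0.
Step 2: frontier [0 7 1, 0 2 4, 4 5 3, 5 7 8, 1 5 10, 3 5 12] → take 0 7 (1); add 7.
Step 3: frontier [0 2 4, 4 5 3, 1 5 10, 3 5 12, 1 7 3] → take 1 7 (3); add 1.
Step 4: frontier [0 2 4, 1 8 10, 1 2 11, 4 5 3, 3 5 12] → take 4 5 (3); add 4.
Step 5: frontier [0 2 4, 1 8 10, 1 2 11, 4 6 2, 3 4 13, 3 5 12] → take 4 6 (2); add 6.
Step 6: frontier [0 2 4, 1 8 10, 1 2 11, 3 4 13, 3 5 12, 3 6 16] → take 0 2 (4); add 2.
Step 7: frontier [1 8 10, 3 4 13, 3 5 12, 3 6 16] → take 1 8 (10); add 8.
Step 8: frontier [3 4 13, 3 5 12, 3 6 16, 3 8 11] → take 3 8 (11); add 3.
The 3rd edge added is 1 7.

1-7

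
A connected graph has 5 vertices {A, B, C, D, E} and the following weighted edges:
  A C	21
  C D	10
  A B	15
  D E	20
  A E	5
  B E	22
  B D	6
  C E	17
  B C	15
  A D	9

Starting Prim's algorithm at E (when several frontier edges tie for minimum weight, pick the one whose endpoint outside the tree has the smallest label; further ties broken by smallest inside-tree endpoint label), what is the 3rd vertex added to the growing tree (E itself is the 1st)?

D

Prim's algorithm from E:
Step 1: cheapest edge leaving the tree is A E (5); add A.
Step 2: cheapest edge leaving the tree is A D (9); add D.
Step 3: cheapest edge leaving the tree is B D (6); add B.
Step 4: cheapest edge leaving the tree is C D (10); add C.
Vertex order: E, A, D, B, C. The 3rd vertex is D.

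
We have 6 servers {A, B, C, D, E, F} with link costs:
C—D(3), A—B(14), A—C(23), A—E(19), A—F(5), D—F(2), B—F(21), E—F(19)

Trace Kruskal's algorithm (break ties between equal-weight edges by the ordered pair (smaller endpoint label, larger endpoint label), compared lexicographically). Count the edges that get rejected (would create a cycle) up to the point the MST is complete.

Kruskal's algorithm — process edges by increasing weight (ties by edge label):
D—F (2): add — endpoints in different components.
C—D (3): add — endpoints in different components.
A—F (5): add — endpoints in different components.
A—B (14): add — endpoints in different components.
A—E (19): add — endpoints in different components.
Edges rejected before the tree was complete: 0.

0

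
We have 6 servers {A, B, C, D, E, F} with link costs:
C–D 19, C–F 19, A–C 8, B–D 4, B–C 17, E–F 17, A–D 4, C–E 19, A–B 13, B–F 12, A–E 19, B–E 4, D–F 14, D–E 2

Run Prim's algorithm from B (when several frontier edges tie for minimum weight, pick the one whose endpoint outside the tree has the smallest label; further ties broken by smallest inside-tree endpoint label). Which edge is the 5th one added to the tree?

Grow the tree from B using Prim:
Step 1: frontier [B–D 4, B–E 4, B–F 12, A–B 13, B–C 17] → take B–D (4); add D.
Step 2: frontier [B–E 4, B–F 12, A–B 13, B–C 17, D–E 2, A–D 4, D–F 14, C–D 19] → take D–E (2); add E.
Step 3: frontier [B–F 12, A–B 13, B–C 17, A–D 4, D–F 14, C–D 19, E–F 17, A–E 19, C–E 19] → take A–D (4); add A.
Step 4: frontier [A–C 8, B–F 12, B–C 17, D–F 14, C–D 19, E–F 17, C–E 19] → take A–C (8); add C.
Step 5: frontier [B–F 12, C–F 19, D–F 14, E–F 17] → take B–F (12); add F.
The 5th edge added is B–F.

B-F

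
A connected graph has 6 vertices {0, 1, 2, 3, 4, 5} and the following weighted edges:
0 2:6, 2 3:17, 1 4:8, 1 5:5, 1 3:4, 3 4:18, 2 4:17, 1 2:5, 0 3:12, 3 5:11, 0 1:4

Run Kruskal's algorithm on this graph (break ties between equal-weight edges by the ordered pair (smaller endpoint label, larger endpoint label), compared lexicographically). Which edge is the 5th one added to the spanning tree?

1-4

Kruskal's algorithm — process edges by increasing weight (ties by edge label):
0 1 (4): add. Components now {0,1} {2} {3} {4} {5}
1 3 (4): add. Components now {0,1,3} {2} {4} {5}
1 2 (5): add. Components now {0,1,2,3} {4} {5}
1 5 (5): add. Components now {0,1,2,3,5} {4}
0 2 (6): skip — 0 and 2 already connected.
1 4 (8): add. Components now {0,1,2,3,4,5}
The 5th edge added is 1 4.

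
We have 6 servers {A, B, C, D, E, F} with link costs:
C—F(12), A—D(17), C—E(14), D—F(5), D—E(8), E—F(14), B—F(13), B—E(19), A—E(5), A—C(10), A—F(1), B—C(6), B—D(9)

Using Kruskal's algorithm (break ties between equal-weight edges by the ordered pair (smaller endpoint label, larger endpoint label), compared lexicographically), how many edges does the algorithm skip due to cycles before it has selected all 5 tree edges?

Sort edges by weight, then run Kruskal:
A—F (1): add — endpoints in different components.
A—E (5): add — endpoints in different components.
D—F (5): add — endpoints in different components.
B—C (6): add — endpoints in different components.
D—E (8): skip — D and E already connected.
B—D (9): add — endpoints in different components.
Edges rejected before the tree was complete: 1.

1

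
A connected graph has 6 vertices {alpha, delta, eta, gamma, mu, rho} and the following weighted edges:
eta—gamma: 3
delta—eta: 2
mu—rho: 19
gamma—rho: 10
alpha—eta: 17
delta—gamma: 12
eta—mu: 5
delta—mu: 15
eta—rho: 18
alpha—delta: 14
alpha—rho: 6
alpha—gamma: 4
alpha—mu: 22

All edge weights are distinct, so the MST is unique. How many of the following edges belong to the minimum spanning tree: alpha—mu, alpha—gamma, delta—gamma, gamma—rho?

Kruskal: consider edges lightest-first.
delta—eta (2): add. Components now {delta,eta} {mu} {alpha} {gamma} {rho}
eta—gamma (3): add. Components now {delta,eta,gamma} {mu} {alpha} {rho}
alpha—gamma (4): add. Components now {alpha,delta,eta,gamma} {mu} {rho}
eta—mu (5): add. Components now {alpha,delta,eta,gamma,mu} {rho}
alpha—rho (6): add. Components now {alpha,delta,eta,gamma,mu,rho}
MST edge set: {delta—eta, eta—gamma, alpha—gamma, eta—mu, alpha—rho}.
Of the listed edges, {alpha—gamma} are in the MST → 1.

1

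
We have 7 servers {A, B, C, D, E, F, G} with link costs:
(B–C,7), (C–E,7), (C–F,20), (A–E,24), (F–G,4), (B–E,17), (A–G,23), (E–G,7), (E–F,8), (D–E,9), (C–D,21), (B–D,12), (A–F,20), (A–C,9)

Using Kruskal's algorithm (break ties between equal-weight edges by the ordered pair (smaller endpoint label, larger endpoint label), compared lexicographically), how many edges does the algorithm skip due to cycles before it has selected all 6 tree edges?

Kruskal: consider edges lightest-first.
F–G (4): add — endpoints in different components.
B–C (7): add — endpoints in different components.
C–E (7): add — endpoints in different components.
E–G (7): add — endpoints in different components.
E–F (8): skip — E and F already connected.
A–C (9): add — endpoints in different components.
D–E (9): add — endpoints in different components.
Edges rejected before the tree was complete: 1.

1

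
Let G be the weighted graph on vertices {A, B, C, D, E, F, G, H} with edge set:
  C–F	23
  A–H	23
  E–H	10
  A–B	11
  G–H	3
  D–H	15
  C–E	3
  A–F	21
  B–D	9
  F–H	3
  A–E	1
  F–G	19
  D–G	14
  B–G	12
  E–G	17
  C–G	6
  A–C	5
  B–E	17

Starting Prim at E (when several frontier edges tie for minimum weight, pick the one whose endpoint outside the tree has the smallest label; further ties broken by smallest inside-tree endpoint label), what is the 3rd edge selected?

Grow the tree from E using Prim:
Step 1: cheapest edge leaving the tree is A–E (1); add A.
Step 2: cheapest edge leaving the tree is C–E (3); add C.
Step 3: cheapest edge leaving the tree is C–G (6); add G.
Step 4: cheapest edge leaving the tree is G–H (3); add H.
Step 5: cheapest edge leaving the tree is F–H (3); add F.
Step 6: cheapest edge leaving the tree is A–B (11); add B.
Step 7: cheapest edge leaving the tree is B–D (9); add D.
The 3rd edge added is C–G.

C-G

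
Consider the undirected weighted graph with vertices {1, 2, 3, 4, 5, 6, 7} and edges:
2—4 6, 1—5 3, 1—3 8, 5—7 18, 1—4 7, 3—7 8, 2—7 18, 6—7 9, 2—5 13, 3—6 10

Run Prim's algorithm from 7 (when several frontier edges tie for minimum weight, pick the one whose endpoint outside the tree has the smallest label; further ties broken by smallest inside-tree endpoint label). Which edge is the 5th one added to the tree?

2-4

Prim, starting at 7.
Step 1: cheapest edge leaving the tree is 3—7 (8); add 3.
Step 2: cheapest edge leaving the tree is 1—3 (8); add 1.
Step 3: cheapest edge leaving the tree is 1—5 (3); add 5.
Step 4: cheapest edge leaving the tree is 1—4 (7); add 4.
Step 5: cheapest edge leaving the tree is 2—4 (6); add 2.
Step 6: cheapest edge leaving the tree is 6—7 (9); add 6.
The 5th edge added is 2—4.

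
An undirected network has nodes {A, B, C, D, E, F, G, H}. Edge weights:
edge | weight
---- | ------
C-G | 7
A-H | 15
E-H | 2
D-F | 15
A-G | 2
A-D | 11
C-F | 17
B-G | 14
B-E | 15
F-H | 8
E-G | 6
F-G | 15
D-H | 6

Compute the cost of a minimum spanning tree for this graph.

45

Kruskal's algorithm — process edges by increasing weight (ties by edge label):
A-G (2): add — endpoints in different components.
E-H (2): add — endpoints in different components.
D-H (6): add — endpoints in different components.
E-G (6): add — endpoints in different components.
C-G (7): add — endpoints in different components.
F-H (8): add — endpoints in different components.
A-D (11): skip — A and D already connected.
B-G (14): add — endpoints in different components.
MST edges: A-G, E-H, D-H, E-G, C-G, F-H, B-G; total weight 2+2+6+6+7+8+14 = 45.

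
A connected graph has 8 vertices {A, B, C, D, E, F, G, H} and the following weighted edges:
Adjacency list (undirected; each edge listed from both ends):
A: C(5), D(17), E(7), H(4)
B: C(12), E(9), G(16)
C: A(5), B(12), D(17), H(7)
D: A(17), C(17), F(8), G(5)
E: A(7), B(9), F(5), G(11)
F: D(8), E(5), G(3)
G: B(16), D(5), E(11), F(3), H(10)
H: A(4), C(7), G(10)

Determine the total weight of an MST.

Grow the tree from C using Prim:
Step 1: cheapest edge leaving the tree is A C (5); add A.
Step 2: cheapest edge leaving the tree is A H (4); add H.
Step 3: cheapest edge leaving the tree is A E (7); add E.
Step 4: cheapest edge leaving the tree is E F (5); add F.
Step 5: cheapest edge leaving the tree is F G (3); add G.
Step 6: cheapest edge leaving the tree is D G (5); add D.
Step 7: cheapest edge leaving the tree is B E (9); add B.
MST edges: A C, A H, A E, E F, F G, D G, B E; total weight 5+4+7+5+3+5+9 = 38.

38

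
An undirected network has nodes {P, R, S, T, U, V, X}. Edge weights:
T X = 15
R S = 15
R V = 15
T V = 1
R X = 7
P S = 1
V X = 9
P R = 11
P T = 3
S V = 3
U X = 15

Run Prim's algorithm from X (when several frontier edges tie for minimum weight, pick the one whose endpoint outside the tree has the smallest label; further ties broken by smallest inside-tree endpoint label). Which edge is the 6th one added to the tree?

U-X

Prim's algorithm from X:
Step 1: cheapest edge leaving the tree is R X (7); add R.
Step 2: cheapest edge leaving the tree is V X (9); add V.
Step 3: cheapest edge leaving the tree is T V (1); add T.
Step 4: cheapest edge leaving the tree is P T (3); add P.
Step 5: cheapest edge leaving the tree is P S (1); add S.
Step 6: cheapest edge leaving the tree is U X (15); add U.
The 6th edge added is U X.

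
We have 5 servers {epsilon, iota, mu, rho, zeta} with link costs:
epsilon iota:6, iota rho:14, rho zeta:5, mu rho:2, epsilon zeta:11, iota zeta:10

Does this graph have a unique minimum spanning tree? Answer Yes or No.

Yes

Sort edges by weight, then run Kruskal:
mu rho (2): add. Components now {zeta} {iota} {mu,rho} {epsilon}
rho zeta (5): add. Components now {mu,rho,zeta} {iota} {epsilon}
epsilon iota (6): add. Components now {mu,rho,zeta} {epsilon,iota}
iota zeta (10): add. Components now {epsilon,iota,mu,rho,zeta}
Every non-tree edge has weight strictly greater than the heaviest edge on the tree path between its endpoints, so the MST is unique.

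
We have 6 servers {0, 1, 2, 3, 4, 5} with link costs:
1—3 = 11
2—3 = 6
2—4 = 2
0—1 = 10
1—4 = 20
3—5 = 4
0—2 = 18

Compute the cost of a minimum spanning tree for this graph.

Sort edges by weight, then run Kruskal:
2—4 (2): add. Components now {0} {1} {2,4} {3} {5}
3—5 (4): add. Components now {0} {1} {2,4} {3,5}
2—3 (6): add. Components now {0} {1} {2,3,4,5}
0—1 (10): add. Components now {0,1} {2,3,4,5}
1—3 (11): add. Components now {0,1,2,3,4,5}
MST edges: 2—4, 3—5, 2—3, 0—1, 1—3; total weight 2+4+6+10+11 = 33.

33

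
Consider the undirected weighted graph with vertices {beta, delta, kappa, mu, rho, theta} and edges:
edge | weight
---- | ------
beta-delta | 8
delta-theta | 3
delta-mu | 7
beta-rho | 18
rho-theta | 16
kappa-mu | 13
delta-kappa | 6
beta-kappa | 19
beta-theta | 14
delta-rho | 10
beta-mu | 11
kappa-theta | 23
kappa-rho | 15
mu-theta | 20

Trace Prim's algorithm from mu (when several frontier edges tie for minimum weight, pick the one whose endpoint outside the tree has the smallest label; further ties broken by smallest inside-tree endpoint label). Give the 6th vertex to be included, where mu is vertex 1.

rho

Prim, starting at mu.
Step 1: cheapest edge leaving the tree is delta-mu (7); add delta.
Step 2: cheapest edge leaving the tree is delta-theta (3); add theta.
Step 3: cheapest edge leaving the tree is delta-kappa (6); add kappa.
Step 4: cheapest edge leaving the tree is beta-delta (8); add beta.
Step 5: cheapest edge leaving the tree is delta-rho (10); add rho.
Vertex order: mu, delta, theta, kappa, beta, rho. The 6th vertex is rho.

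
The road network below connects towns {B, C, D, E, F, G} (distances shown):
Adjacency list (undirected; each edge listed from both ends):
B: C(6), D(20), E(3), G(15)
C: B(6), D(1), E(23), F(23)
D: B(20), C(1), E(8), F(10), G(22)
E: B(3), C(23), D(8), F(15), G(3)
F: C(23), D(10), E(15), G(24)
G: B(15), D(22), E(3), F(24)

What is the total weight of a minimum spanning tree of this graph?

Kruskal's algorithm — process edges by increasing weight (ties by edge label):
C-D (1): add — endpoints in different components.
B-E (3): add — endpoints in different components.
E-G (3): add — endpoints in different components.
B-C (6): add — endpoints in different components.
D-E (8): skip — D and E already connected.
D-F (10): add — endpoints in different components.
MST edges: C-D, B-E, E-G, B-C, D-F; total weight 1+3+3+6+10 = 23.

23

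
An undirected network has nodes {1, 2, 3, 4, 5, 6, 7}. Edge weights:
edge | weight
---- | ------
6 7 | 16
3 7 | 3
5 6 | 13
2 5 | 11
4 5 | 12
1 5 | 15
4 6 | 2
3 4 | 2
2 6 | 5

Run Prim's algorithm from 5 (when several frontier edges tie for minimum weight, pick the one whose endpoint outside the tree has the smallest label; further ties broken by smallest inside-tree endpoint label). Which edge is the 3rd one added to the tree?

Prim, starting at 5.
Step 1: cheapest edge leaving the tree is 2 5 (11); add 2.
Step 2: cheapest edge leaving the tree is 2 6 (5); add 6.
Step 3: cheapest edge leaving the tree is 4 6 (2); add 4.
Step 4: cheapest edge leaving the tree is 3 4 (2); add 3.
Step 5: cheapest edge leaving the tree is 3 7 (3); add 7.
Step 6: cheapest edge leaving the tree is 1 5 (15); add 1.
The 3rd edge added is 4 6.

4-6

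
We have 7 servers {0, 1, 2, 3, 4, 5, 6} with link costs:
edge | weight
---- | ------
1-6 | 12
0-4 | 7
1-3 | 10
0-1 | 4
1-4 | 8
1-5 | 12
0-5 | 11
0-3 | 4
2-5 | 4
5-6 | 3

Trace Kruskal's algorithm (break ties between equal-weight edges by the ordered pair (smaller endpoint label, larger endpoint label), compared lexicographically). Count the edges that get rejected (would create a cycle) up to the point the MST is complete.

2

Kruskal's algorithm — process edges by increasing weight (ties by edge label):
5-6 (3): add — endpoints in different components.
0-1 (4): add — endpoints in different components.
0-3 (4): add — endpoints in different components.
2-5 (4): add — endpoints in different components.
0-4 (7): add — endpoints in different components.
1-4 (8): skip — 1 and 4 already connected.
1-3 (10): skip — 1 and 3 already connected.
0-5 (11): add — endpoints in different components.
Edges rejected before the tree was complete: 2.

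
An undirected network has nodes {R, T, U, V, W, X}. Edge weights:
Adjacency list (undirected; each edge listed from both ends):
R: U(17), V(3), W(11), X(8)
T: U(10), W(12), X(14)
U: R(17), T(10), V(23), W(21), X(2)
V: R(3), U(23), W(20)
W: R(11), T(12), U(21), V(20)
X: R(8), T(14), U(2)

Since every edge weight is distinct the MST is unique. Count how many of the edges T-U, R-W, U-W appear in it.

Sort edges by weight, then run Kruskal:
U-X (2): add — endpoints in different components.
R-V (3): add — endpoints in different components.
R-X (8): add — endpoints in different components.
T-U (10): add — endpoints in different components.
R-W (11): add — endpoints in different components.
MST edge set: {U-X, R-V, R-X, T-U, R-W}.
Of the listed edges, {T-U, R-W} are in the MST → 2.

2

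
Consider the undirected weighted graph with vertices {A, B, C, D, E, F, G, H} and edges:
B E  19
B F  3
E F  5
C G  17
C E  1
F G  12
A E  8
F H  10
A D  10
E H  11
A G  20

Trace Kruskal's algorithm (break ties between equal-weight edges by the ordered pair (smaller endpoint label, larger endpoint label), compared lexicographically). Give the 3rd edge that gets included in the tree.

E-F

Sort edges by weight, then run Kruskal:
C E (1): add — endpoints in different components.
B F (3): add — endpoints in different components.
E F (5): add — endpoints in different components.
A E (8): add — endpoints in different components.
A D (10): add — endpoints in different components.
F H (10): add — endpoints in different components.
E H (11): skip — E and H already connected.
F G (12): add — endpoints in different components.
The 3rd edge added is E F.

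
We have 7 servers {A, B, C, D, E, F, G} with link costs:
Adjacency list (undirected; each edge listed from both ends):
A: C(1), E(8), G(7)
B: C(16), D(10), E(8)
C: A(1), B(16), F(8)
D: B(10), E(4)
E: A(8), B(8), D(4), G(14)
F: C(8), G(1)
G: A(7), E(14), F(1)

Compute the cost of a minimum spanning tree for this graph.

29

Kruskal: consider edges lightest-first.
A—C (1): add — endpoints in different components.
F—G (1): add — endpoints in different components.
D—E (4): add — endpoints in different components.
A—G (7): add — endpoints in different components.
A—E (8): add — endpoints in different components.
B—E (8): add — endpoints in different components.
MST edges: A—C, F—G, D—E, A—G, A—E, B—E; total weight 1+1+4+7+8+8 = 29.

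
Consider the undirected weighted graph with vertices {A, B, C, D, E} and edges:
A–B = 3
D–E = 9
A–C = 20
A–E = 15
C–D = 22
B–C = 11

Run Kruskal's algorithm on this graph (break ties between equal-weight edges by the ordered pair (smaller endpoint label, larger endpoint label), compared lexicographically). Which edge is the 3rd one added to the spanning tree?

Kruskal's algorithm — process edges by increasing weight (ties by edge label):
A–B (3): add. Components now {A,B} {C} {D} {E}
D–E (9): add. Components now {A,B} {C} {D,E}
B–C (11): add. Components now {A,B,C} {D,E}
A–E (15): add. Components now {A,B,C,D,E}
The 3rd edge added is B–C.

B-C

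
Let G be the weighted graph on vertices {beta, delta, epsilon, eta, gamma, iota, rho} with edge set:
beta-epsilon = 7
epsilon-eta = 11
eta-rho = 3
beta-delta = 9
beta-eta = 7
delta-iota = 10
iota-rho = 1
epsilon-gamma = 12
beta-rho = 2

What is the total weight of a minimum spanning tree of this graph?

34

Prim, starting at delta.
Step 1: cheapest edge leaving the tree is beta-delta (9); add beta.
Step 2: cheapest edge leaving the tree is beta-rho (2); add rho.
Step 3: cheapest edge leaving the tree is iota-rho (1); add iota.
Step 4: cheapest edge leaving the tree is eta-rho (3); add eta.
Step 5: cheapest edge leaving the tree is beta-epsilon (7); add epsilon.
Step 6: cheapest edge leaving the tree is epsilon-gamma (12); add gamma.
MST edges: beta-delta, beta-rho, iota-rho, eta-rho, beta-epsilon, epsilon-gamma; total weight 9+2+1+3+7+12 = 34.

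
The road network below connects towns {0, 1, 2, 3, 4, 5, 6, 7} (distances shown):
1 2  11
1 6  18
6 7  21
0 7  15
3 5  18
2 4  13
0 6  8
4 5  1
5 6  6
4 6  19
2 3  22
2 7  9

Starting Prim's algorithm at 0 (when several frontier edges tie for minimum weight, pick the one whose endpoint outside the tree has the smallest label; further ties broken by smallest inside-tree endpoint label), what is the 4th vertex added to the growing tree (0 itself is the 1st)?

4

Grow the tree from 0 using Prim:
Step 1: frontier [0 6 8, 0 7 15] → take 0 6 (8); add 6.
Step 2: frontier [0 7 15, 5 6 6, 1 6 18, 4 6 19, 6 7 21] → take 5 6 (6); add 5.
Step 3: frontier [0 7 15, 4 5 1, 3 5 18, 1 6 18, 4 6 19, 6 7 21] → take 4 5 (1); add 4.
Step 4: frontier [0 7 15, 2 4 13, 3 5 18, 1 6 18, 6 7 21] → take 2 4 (13); add 2.
Step 5: frontier [0 7 15, 2 7 9, 1 2 11, 2 3 22, 3 5 18, 1 6 18, 6 7 21] → take 2 7 (9); add 7.
Step 6: frontier [1 2 11, 2 3 22, 3 5 18, 1 6 18] → take 1 2 (11); add 1.
Step 7: frontier [2 3 22, 3 5 18] → take 3 5 (18); add 3.
Vertex order: 0, 6, 5, 4, 2, 7, 1, 3. The 4th vertex is 4.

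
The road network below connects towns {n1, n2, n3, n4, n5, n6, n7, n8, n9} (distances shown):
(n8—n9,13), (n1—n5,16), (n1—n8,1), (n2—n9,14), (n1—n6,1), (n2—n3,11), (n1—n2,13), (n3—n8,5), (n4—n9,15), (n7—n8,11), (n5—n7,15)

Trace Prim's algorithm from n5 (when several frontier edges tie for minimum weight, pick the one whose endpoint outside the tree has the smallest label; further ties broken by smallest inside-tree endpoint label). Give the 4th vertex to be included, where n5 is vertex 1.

Prim's algorithm from n5:
Step 1: frontier [n5—n7 15, n1—n5 16] → take n5—n7 (15); add n7.
Step 2: frontier [n1—n5 16, n7—n8 11] → take n7—n8 (11); add n8.
Step 3: frontier [n1—n5 16, n1—n8 1, n3—n8 5, n8—n9 13] → take n1—n8 (1); add n1.
Step 4: frontier [n1—n6 1, n1—n2 13, n3—n8 5, n8—n9 13] → take n1—n6 (1); add n6.
Step 5: frontier [n1—n2 13, n3—n8 5, n8—n9 13] → take n3—n8 (5); add n3.
Step 6: frontier [n1—n2 13, n2—n3 11, n8—n9 13] → take n2—n3 (11); add n2.
Step 7: frontier [n2—n9 14, n8—n9 13] → take n8—n9 (13); add n9.
Step 8: frontier [n4—n9 15] → take n4—n9 (15); add n4.
Vertex order: n5, n7, n8, n1, n6, n3, n2, n9, n4. The 4th vertex is n1.

n1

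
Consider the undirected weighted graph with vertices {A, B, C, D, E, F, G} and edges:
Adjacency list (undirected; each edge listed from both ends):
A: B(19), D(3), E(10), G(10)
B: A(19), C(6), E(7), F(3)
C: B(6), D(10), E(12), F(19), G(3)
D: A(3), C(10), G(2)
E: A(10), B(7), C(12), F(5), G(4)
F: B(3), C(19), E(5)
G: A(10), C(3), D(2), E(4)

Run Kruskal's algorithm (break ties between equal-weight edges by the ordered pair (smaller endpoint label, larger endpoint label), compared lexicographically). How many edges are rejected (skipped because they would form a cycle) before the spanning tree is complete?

0

Kruskal's algorithm — process edges by increasing weight (ties by edge label):
D-G (2): add — endpoints in different components.
A-D (3): add — endpoints in different components.
B-F (3): add — endpoints in different components.
C-G (3): add — endpoints in different components.
E-G (4): add — endpoints in different components.
E-F (5): add — endpoints in different components.
Edges rejected before the tree was complete: 0.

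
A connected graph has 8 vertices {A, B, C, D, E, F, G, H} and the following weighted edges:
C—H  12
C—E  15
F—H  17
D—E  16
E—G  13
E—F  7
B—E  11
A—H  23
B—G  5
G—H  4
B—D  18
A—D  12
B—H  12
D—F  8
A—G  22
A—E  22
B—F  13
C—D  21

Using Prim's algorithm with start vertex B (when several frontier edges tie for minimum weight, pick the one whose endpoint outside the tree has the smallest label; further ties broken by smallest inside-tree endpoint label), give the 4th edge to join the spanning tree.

Grow the tree from B using Prim:
Step 1: cheapest edge leaving the tree is B—G (5); add G.
Step 2: cheapest edge leaving the tree is G—H (4); add H.
Step 3: cheapest edge leaving the tree is B—E (11); add E.
Step 4: cheapest edge leaving the tree is E—F (7); add F.
Step 5: cheapest edge leaving the tree is D—F (8); add D.
Step 6: cheapest edge leaving the tree is A—D (12); add A.
Step 7: cheapest edge leaving the tree is C—H (12); add C.
The 4th edge added is E—F.

E-F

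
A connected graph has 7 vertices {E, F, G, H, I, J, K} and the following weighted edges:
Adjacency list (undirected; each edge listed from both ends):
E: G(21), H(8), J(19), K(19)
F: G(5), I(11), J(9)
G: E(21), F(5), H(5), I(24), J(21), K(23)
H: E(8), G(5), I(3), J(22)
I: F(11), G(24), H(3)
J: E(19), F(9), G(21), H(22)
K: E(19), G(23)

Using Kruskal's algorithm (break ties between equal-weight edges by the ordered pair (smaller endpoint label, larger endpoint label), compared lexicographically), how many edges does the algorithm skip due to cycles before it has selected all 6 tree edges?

Kruskal's algorithm — process edges by increasing weight (ties by edge label):
H-I (3): add. Components now {E} {F} {G} {H,I} {J} {K}
F-G (5): add. Components now {E} {F,G} {H,I} {J} {K}
G-H (5): add. Components now {E} {F,G,H,I} {J} {K}
E-H (8): add. Components now {E,F,G,H,I} {J} {K}
F-J (9): add. Components now {E,F,G,H,I,J} {K}
F-I (11): skip — F and I already connected.
E-J (19): skip — E and J already connected.
E-K (19): add. Components now {E,F,G,H,I,J,K}
Edges rejected before the tree was complete: 2.

2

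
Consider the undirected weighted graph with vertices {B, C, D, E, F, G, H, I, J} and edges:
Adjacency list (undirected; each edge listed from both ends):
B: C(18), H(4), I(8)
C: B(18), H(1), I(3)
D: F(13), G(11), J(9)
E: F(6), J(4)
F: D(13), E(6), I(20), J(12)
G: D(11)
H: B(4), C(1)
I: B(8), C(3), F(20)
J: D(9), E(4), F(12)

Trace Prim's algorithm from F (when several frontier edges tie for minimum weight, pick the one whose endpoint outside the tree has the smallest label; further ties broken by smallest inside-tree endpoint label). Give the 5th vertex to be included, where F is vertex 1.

Prim's algorithm from F:
Step 1: cheapest edge leaving the tree is E-F (6); add E.
Step 2: cheapest edge leaving the tree is E-J (4); add J.
Step 3: cheapest edge leaving the tree is D-J (9); add D.
Step 4: cheapest edge leaving the tree is D-G (11); add G.
Step 5: cheapest edge leaving the tree is F-I (20); add I.
Step 6: cheapest edge leaving the tree is C-I (3); add C.
Step 7: cheapest edge leaving the tree is C-H (1); add H.
Step 8: cheapest edge leaving the tree is B-H (4); add B.
Vertex order: F, E, J, D, G, I, C, H, B. The 5th vertex is G.

G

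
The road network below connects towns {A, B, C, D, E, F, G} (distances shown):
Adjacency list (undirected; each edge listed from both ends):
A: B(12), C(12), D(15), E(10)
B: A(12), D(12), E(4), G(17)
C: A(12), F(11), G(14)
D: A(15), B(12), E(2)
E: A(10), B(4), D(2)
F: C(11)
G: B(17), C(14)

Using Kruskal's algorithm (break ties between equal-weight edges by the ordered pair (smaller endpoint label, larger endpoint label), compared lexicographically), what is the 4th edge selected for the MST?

Sort edges by weight, then run Kruskal:
D–E (2): add. Components now {A} {B} {C} {D,E} {F} {G}
B–E (4): add. Components now {A} {B,D,E} {C} {F} {G}
A–E (10): add. Components now {A,B,D,E} {C} {F} {G}
C–F (11): add. Components now {A,B,D,E} {C,F} {G}
A–B (12): skip — A and B already connected.
A–C (12): add. Components now {A,B,C,D,E,F} {G}
B–D (12): skip — B and D already connected.
C–G (14): add. Components now {A,B,C,D,E,F,G}
The 4th edge added is C–F.

C-F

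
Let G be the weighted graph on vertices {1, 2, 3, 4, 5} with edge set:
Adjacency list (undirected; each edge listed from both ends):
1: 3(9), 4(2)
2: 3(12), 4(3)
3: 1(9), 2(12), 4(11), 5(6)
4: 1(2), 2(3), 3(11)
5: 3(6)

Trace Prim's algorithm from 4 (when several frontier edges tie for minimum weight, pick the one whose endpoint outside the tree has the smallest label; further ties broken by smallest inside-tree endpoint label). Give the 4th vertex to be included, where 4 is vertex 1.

Grow the tree from 4 using Prim:
Step 1: cheapest edge leaving the tree is 1-4 (2); add 1.
Step 2: cheapest edge leaving the tree is 2-4 (3); add 2.
Step 3: cheapest edge leaving the tree is 1-3 (9); add 3.
Step 4: cheapest edge leaving the tree is 3-5 (6); add 5.
Vertex order: 4, 1, 2, 3, 5. The 4th vertex is 3.

3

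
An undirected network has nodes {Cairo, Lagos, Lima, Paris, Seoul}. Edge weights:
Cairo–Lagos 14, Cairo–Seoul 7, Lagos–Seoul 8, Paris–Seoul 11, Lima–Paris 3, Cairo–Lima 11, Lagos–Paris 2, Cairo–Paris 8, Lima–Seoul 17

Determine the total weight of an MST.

Prim, starting at Cairo.
Step 1: cheapest edge leaving the tree is Cairo–Seoul (7); add Seoul.
Step 2: cheapest edge leaving the tree is Lagos–Seoul (8); add Lagos.
Step 3: cheapest edge leaving the tree is Lagos–Paris (2); add Paris.
Step 4: cheapest edge leaving the tree is Lima–Paris (3); add Lima.
MST edges: Cairo–Seoul, Lagos–Seoul, Lagos–Paris, Lima–Paris; total weight 7+8+2+3 = 20.

20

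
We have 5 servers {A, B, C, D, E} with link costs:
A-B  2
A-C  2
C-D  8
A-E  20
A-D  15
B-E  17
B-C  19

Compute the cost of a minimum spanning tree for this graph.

29

Sort edges by weight, then run Kruskal:
A-B (2): add — endpoints in different components.
A-C (2): add — endpoints in different components.
C-D (8): add — endpoints in different components.
A-D (15): skip — A and D already connected.
B-E (17): add — endpoints in different components.
MST edges: A-B, A-C, C-D, B-E; total weight 2+2+8+17 = 29.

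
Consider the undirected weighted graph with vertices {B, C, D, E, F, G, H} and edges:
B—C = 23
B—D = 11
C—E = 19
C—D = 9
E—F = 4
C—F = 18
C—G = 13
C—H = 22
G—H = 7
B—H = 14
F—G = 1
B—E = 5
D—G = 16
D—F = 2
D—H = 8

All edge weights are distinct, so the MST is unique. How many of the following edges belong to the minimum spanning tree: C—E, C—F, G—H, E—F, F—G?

3

Kruskal: consider edges lightest-first.
F—G (1): add. Components now {B} {C} {D} {E} {F,G} {H}
D—F (2): add. Components now {B} {C} {D,F,G} {E} {H}
E—F (4): add. Components now {B} {C} {D,E,F,G} {H}
B—E (5): add. Components now {B,D,E,F,G} {C} {H}
G—H (7): add. Components now {B,D,E,F,G,H} {C}
D—H (8): skip — D and H already connected.
C—D (9): add. Components now {B,C,D,E,F,G,H}
MST edge set: {F—G, D—F, E—F, B—E, G—H, C—D}.
Of the listed edges, {G—H, E—F, F—G} are in the MST → 3.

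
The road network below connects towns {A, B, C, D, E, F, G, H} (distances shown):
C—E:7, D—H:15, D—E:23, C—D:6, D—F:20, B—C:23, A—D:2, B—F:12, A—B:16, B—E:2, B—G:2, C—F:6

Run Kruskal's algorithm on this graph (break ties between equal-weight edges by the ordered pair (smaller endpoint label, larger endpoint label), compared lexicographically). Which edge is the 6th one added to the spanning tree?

Sort edges by weight, then run Kruskal:
A—D (2): add — endpoints in different components.
B—E (2): add — endpoints in different components.
B—G (2): add — endpoints in different components.
C—D (6): add — endpoints in different components.
C—F (6): add — endpoints in different components.
C—E (7): add — endpoints in different components.
B—F (12): skip — B and F already connected.
D—H (15): add — endpoints in different components.
The 6th edge added is C—E.

C-E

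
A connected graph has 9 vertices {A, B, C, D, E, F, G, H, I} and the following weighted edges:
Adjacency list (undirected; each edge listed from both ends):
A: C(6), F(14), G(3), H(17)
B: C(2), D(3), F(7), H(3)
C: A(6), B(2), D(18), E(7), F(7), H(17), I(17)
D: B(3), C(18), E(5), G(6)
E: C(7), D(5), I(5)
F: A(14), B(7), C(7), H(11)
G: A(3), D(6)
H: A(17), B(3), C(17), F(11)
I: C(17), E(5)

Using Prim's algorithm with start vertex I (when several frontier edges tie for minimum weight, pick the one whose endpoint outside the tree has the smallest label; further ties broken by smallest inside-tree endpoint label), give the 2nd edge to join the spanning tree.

D-E

Grow the tree from I using Prim:
Step 1: cheapest edge leaving the tree is E–I (5); add E.
Step 2: cheapest edge leaving the tree is D–E (5); add D.
Step 3: cheapest edge leaving the tree is B–D (3); add B.
Step 4: cheapest edge leaving the tree is B–C (2); add C.
Step 5: cheapest edge leaving the tree is B–H (3); add H.
Step 6: cheapest edge leaving the tree is A–C (6); add A.
Step 7: cheapest edge leaving the tree is A–G (3); add G.
Step 8: cheapest edge leaving the tree is B–F (7); add F.
The 2nd edge added is D–E.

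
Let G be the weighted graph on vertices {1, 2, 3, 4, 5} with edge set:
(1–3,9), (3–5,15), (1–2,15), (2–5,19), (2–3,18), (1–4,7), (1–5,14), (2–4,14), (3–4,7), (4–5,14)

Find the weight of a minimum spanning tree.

42

Kruskal's algorithm — process edges by increasing weight (ties by edge label):
1–4 (7): add — endpoints in different components.
3–4 (7): add — endpoints in different components.
1–3 (9): skip — 1 and 3 already connected.
1–5 (14): add — endpoints in different components.
2–4 (14): add — endpoints in different components.
MST edges: 1–4, 3–4, 1–5, 2–4; total weight 7+7+14+14 = 42.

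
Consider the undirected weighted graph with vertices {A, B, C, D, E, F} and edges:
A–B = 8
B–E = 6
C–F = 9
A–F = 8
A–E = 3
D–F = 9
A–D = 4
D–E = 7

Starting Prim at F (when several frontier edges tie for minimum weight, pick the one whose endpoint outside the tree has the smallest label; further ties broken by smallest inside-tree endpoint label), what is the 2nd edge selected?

Prim's algorithm from F:
Step 1: frontier [A–F 8, C–F 9, D–F 9] → take A–F (8); add A.
Step 2: frontier [A–E 3, A–D 4, A–B 8, C–F 9, D–F 9] → take A–E (3); add E.
Step 3: frontier [A–D 4, A–B 8, B–E 6, D–E 7, C–F 9, D–F 9] → take A–D (4); add D.
Step 4: frontier [A–B 8, B–E 6, C–F 9] → take B–E (6); add B.
Step 5: frontier [C–F 9] → take C–F (9); add C.
The 2nd edge added is A–E.

A-E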